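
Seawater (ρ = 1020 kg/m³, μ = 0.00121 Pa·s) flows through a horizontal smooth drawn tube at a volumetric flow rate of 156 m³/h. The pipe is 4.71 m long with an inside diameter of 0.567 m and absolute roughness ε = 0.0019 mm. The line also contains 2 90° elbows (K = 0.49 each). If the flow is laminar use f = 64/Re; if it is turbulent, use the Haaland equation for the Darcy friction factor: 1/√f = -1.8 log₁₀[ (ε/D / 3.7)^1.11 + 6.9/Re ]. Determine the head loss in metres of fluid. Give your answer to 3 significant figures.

Q = 156 m³/h = 156/3600 = 0.04333 m³/s.
Cross-sectional area A = πD²/4 = π(0.567)²/4 = 0.2525 m²; mean velocity V = Q/A = 0.04333/0.2525 = 0.1716 m/s.
Reynolds number Re = ρVD/μ = 1020 · 0.1716 · 0.567 / 0.00121 = 8.203e+04.
Re > 4000 → turbulent. Relative roughness ε/D = 1.9e-06/0.567 = 3.35e-06. Haaland: 1/√f = -1.8 log₁₀[(3.35e-06/3.7)^1.11 + 6.9/8.203e+04] = -1.8 log₁₀[1.96e-07 + 8.41e-05] = 7.333, so f = 0.01859.
Total minor-loss coefficient ΣK = 2·0.49 = 0.98.
ΔP = [f·L/D + ΣK]·(ρV²/2) = [0.01859·4.71/0.567 + 0.98]·(1020·0.1716²/2) = [0.1545 + 0.98]·15.02 = 17.04 Pa.
Head loss h_f = ΔP/(ρg) = 17.04/(1020·9.81) = 0.00170 m.

h_f ≈ 0.00170 m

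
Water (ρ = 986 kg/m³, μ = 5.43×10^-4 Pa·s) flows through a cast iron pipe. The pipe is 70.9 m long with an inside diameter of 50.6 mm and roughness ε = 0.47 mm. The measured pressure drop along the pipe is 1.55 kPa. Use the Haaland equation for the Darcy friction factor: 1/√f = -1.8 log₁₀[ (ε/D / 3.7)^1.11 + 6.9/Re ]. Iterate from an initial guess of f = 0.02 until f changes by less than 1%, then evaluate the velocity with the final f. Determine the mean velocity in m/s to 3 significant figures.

V ≈ 0.238 m/s

Rearranging Darcy-Weisbach: V = √(2·ΔP·D/(f·L·ρ)). With ε/D = 0.00047/0.0506 = 0.00929, iterate starting from f = 0.02:
  f = 0.02 → V = √(2·1550·0.0506/(0.02·70.9·986)) = 0.3349 m/s; Re = ρVD/μ = 3.078e+04; f → 0.03889
  f = 0.03889 → V = 0.2402 m/s; Re = 2.207e+04; f → 0.03958
  f = 0.03958 → V = 0.2381 m/s; Re = 2.188e+04; f → 0.0396
Converged (Δf/f < 1%). With the final f = 0.0396: V = √(2·1550·0.0506/(0.0396·70.9·986)) = 0.238 m/s.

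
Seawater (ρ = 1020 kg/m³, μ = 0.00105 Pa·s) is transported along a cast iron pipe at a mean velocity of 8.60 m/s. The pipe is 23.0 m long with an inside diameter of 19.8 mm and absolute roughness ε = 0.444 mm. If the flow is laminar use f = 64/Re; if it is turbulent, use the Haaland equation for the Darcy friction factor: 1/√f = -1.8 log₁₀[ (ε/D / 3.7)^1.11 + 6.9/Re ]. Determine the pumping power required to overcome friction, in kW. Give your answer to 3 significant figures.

Reynolds number Re = ρVD/μ = 1020 · 8.6 · 0.0198 / 0.00105 = 1.654e+05.
Re > 4000 → turbulent. Relative roughness ε/D = 0.000444/0.0198 = 0.0224. Haaland: 1/√f = -1.8 log₁₀[(0.0224/3.7)^1.11 + 6.9/1.654e+05] = -1.8 log₁₀[0.00346 + 4.17e-05] = 4.421, so f = 0.05116.
Darcy-Weisbach: ΔP = f(L/D)(ρV²/2) = 0.05116·(23/0.0198)·(1020·8.6²/2) = 0.05116·1162·3.772e+04 = 2.242e+06 Pa.
Q = V·A = 8.6·0.0003079 = 0.002648 m³/s.
Pumping power P = QΔP = 0.002648·2.242e+06 = 5936 W = 5.94 kW.

P ≈ 5.94 kW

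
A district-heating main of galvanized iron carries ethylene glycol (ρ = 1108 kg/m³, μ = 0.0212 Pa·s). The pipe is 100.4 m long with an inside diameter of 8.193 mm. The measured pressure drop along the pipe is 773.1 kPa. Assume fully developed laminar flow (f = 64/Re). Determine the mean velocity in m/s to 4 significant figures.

V ≈ 0.7619 m/s

For laminar flow, f = 64/Re with Re = ρVD/μ, so Darcy-Weisbach reduces to ΔP = 32μLV/D². Solving for V: V = ΔP·D²/(32μL) = 7.731e+05·(0.008193)²/(32·0.0212·100.4) = 0.7619 m/s.
Check: Re = ρVD/μ = 1108·0.7619·0.008193/0.0212 = 326.2 < 2300, so the laminar assumption holds.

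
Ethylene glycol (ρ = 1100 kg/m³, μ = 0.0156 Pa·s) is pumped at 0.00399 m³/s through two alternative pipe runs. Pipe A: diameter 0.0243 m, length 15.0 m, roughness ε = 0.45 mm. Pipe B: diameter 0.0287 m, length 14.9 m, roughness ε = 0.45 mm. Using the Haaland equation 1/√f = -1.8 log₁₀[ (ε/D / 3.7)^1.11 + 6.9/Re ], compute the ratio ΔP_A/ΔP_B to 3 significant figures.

Pipe A: V = Q/A = 0.00399/0.0004638 = 8.603 m/s; Re = 1.474e+04; ε/D = 0.0185; Haaland → f = 0.04992; ΔP_A = f(L/D)(ρV²/2) = 1.255e+06 Pa.
Pipe B: V = Q/A = 0.00399/0.0006469 = 6.168 m/s; Re = 1.248e+04; ε/D = 0.0157; Haaland → f = 0.04779; ΔP_B = f(L/D)(ρV²/2) = 5.191e+05 Pa.
ΔP_A/ΔP_B = 1.255e+06/5.191e+05 = 2.42.

ΔP_A/ΔP_B ≈ 2.42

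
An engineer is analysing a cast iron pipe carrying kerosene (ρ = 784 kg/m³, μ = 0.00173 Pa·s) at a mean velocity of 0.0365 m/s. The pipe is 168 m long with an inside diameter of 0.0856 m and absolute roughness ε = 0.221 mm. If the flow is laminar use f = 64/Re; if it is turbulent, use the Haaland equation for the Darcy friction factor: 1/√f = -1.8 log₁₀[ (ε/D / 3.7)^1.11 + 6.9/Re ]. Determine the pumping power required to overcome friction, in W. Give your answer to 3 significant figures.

Reynolds number Re = ρVD/μ = 784 · 0.0365 · 0.0856 / 0.00173 = 1416.
Re < 2300 → laminar flow, so f = 64/Re = 64/1416 = 0.0452 (the turbulent correlation is not needed).
Darcy-Weisbach: ΔP = f(L/D)(ρV²/2) = 0.0452·(168/0.0856)·(784·0.0365²/2) = 0.0452·1963·0.5222 = 46.33 Pa.
Q = V·A = 0.0365·0.005755 = 0.0002101 m³/s.
Pumping power P = QΔP = 0.0002101·46.33 = 0.009732 W = 0.00973 W.

P ≈ 0.00973 W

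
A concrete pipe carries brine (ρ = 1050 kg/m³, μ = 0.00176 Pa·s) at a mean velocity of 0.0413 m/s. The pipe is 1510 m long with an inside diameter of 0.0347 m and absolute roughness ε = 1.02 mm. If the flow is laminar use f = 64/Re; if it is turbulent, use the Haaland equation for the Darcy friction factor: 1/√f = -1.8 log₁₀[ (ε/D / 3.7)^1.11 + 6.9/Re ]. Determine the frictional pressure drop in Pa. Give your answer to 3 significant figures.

ΔP ≈ 2920 Pa

Reynolds number Re = ρVD/μ = 1050 · 0.0413 · 0.0347 / 0.00176 = 855.
Re < 2300 → laminar flow, so f = 64/Re = 64/855 = 0.07486 (the turbulent correlation is not needed).
Darcy-Weisbach: ΔP = f(L/D)(ρV²/2) = 0.07486·(1510/0.0347)·(1050·0.0413²/2) = 0.07486·4.352e+04·0.8955 = 2917 Pa.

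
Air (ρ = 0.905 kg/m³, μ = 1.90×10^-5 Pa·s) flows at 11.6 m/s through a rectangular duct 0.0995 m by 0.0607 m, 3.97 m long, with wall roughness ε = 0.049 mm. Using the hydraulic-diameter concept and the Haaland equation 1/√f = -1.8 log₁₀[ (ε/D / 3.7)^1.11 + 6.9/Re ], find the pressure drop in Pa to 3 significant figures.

Hydraulic diameter D_h = 4A/P = 4·(0.0995·0.0607)/(2·(0.0995+0.0607)) = 0.02416/0.3204 = 0.0754 m.
Re = ρVD_h/μ = 0.905·11.6·0.0754/1.9e-05 = 4.166e+04.
ε/D_h = 4.9e-05/0.0754 = 0.00065; Haaland gives 1/√f = -1.8 log₁₀[6.78e-05+0.000166] = 6.537, so f = 0.0234.
ΔP = f(L/D_h)(ρV²/2) = 0.0234·3.97/0.0754·60.89 = 75.02 Pa.

ΔP ≈ 75.0 Pa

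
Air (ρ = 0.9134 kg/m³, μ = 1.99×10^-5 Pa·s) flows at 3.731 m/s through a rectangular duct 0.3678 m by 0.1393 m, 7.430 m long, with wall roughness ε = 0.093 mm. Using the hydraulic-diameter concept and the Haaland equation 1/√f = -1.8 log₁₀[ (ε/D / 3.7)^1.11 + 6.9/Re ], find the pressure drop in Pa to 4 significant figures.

ΔP ≈ 5.537 Pa

Hydraulic diameter D_h = 4A/P = 4·(0.3678·0.1393)/(2·(0.3678+0.1393)) = 0.2049/1.014 = 0.2021 m.
Re = ρVD_h/μ = 0.9134·3.731·0.2021/1.99e-05 = 3.46e+04.
ε/D_h = 9.3e-05/0.2021 = 0.00046; Haaland gives 1/√f = -1.8 log₁₀[4.63e-05+0.000199] = 6.497, so f = 0.02369.
ΔP = f(L/D_h)(ρV²/2) = 0.02369·7.43/0.2021·6.357 = 5.537 Pa.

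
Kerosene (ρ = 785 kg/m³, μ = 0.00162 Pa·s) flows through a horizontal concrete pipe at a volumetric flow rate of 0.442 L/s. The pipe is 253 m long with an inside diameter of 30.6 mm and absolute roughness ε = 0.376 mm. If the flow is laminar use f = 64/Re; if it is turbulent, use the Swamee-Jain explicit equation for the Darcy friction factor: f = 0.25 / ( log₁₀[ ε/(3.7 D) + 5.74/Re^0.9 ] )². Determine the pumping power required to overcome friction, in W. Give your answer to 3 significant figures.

P ≈ 24.3 W

Q = 0.442 L/s = 0.442/1000 = 0.000442 m³/s.
Cross-sectional area A = πD²/4 = π(0.0306)²/4 = 0.0007354 m²; mean velocity V = Q/A = 0.000442/0.0007354 = 0.601 m/s.
Reynolds number Re = ρVD/μ = 785 · 0.601 · 0.0306 / 0.00162 = 8912.
Re > 4000 → turbulent. Relative roughness ε/D = 0.000376/0.0306 = 0.0123. Swamee-Jain: f = 0.25/(log₁₀[0.0123/3.7 + 5.74/8912^0.9])² = 0.25/(log₁₀[0.00332 + 0.0016])² = 0.25/(-2.308)² = 0.04693.
Darcy-Weisbach: ΔP = f(L/D)(ρV²/2) = 0.04693·(253/0.0306)·(785·0.601²/2) = 0.04693·8268·141.8 = 5.502e+04 Pa.
Pumping power P = QΔP = 0.000442·5.502e+04 = 24.32 W = 24.3 W.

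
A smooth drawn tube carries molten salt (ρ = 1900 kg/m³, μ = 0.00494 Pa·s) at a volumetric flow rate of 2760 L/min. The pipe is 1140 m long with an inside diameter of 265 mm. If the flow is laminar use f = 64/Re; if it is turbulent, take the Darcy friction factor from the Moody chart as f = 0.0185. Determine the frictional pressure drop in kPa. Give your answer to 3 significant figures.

Q = 2760 L/min = 2760/60000 = 0.046 m³/s.
Cross-sectional area A = πD²/4 = π(0.265)²/4 = 0.05515 m²; mean velocity V = Q/A = 0.046/0.05515 = 0.834 m/s.
Reynolds number Re = ρVD/μ = 1900 · 0.834 · 0.265 / 0.00494 = 8.501e+04.
Re > 4000 → turbulent; use the Moody-chart value f = 0.0185.
Darcy-Weisbach: ΔP = f(L/D)(ρV²/2) = 0.0185·(1140/0.265)·(1900·0.834²/2) = 0.0185·4302·660.8 = 5.259e+04 Pa.
ΔP = 5.259e+04 Pa = 52.6 kPa.

ΔP ≈ 52.6 kPa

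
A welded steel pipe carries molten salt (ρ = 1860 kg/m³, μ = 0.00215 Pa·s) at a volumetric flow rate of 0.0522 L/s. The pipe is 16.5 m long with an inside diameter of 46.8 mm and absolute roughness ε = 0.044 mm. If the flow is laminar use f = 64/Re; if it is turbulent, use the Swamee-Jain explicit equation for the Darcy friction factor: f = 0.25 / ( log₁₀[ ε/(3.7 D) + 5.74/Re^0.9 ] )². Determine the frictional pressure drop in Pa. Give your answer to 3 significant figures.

ΔP ≈ 15.7 Pa

Q = 0.0522 L/s = 0.0522/1000 = 5.22e-05 m³/s.
Cross-sectional area A = πD²/4 = π(0.0468)²/4 = 0.00172 m²; mean velocity V = Q/A = 5.22e-05/0.00172 = 0.03035 m/s.
Reynolds number Re = ρVD/μ = 1860 · 0.03035 · 0.0468 / 0.00215 = 1229.
Re < 2300 → laminar flow, so f = 64/Re = 64/1229 = 0.05209 (the turbulent correlation is not needed).
Darcy-Weisbach: ΔP = f(L/D)(ρV²/2) = 0.05209·(16.5/0.0468)·(1860·0.03035²/2) = 0.05209·352.6·0.8564 = 15.73 Pa.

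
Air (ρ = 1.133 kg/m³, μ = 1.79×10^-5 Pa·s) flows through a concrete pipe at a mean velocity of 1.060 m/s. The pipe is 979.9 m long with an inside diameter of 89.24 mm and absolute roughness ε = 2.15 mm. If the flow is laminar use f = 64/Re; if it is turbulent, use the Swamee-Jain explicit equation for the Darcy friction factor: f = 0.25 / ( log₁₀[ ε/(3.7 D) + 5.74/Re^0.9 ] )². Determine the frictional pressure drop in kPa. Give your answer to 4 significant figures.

ΔP ≈ 0.4135 kPa

Reynolds number Re = ρVD/μ = 1.133 · 1.06 · 0.08924 / 1.79e-05 = 5987.
Re > 4000 → turbulent. Relative roughness ε/D = 0.00215/0.08924 = 0.0241. Swamee-Jain: f = 0.25/(log₁₀[0.0241/3.7 + 5.74/5987^0.9])² = 0.25/(log₁₀[0.00651 + 0.00229])² = 0.25/(-2.056)² = 0.05917.
Darcy-Weisbach: ΔP = f(L/D)(ρV²/2) = 0.05917·(979.9/0.08924)·(1.133·1.06²/2) = 0.05917·1.098e+04·0.6365 = 413.5 Pa.
ΔP = 413.5 Pa = 0.4135 kPa.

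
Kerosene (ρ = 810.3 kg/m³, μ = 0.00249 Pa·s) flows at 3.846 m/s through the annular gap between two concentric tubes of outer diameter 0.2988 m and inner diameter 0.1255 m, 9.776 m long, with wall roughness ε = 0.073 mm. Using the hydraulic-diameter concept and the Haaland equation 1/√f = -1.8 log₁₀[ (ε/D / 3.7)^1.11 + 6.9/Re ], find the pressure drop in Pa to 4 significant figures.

ΔP ≈ 6110 Pa

Hydraulic diameter D_h = 4A/P = D_o - D_i = 0.2988 - 0.1255 = 0.1733 m.
Re = ρVD_h/μ = 810.3·3.846·0.1733/0.00249 = 2.169e+05.
ε/D_h = 7.3e-05/0.1733 = 0.000421; Haaland gives 1/√f = -1.8 log₁₀[4.19e-05+3.18e-05] = 7.438, so f = 0.01807.
ΔP = f(L/D_h)(ρV²/2) = 0.01807·9.776/0.1733·5993 = 6110 Pa.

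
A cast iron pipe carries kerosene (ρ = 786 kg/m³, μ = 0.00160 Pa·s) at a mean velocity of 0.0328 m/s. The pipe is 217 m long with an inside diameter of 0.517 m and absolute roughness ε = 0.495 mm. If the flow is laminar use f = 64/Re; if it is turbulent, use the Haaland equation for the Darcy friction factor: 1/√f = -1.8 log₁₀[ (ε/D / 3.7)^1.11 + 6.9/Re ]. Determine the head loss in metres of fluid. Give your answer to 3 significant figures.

h_f ≈ 7.74×10^-4 m

Reynolds number Re = ρVD/μ = 786 · 0.0328 · 0.517 / 0.0016 = 8330.
Re > 4000 → turbulent. Relative roughness ε/D = 0.000495/0.517 = 0.000957. Haaland: 1/√f = -1.8 log₁₀[(0.000957/3.7)^1.11 + 6.9/8330] = -1.8 log₁₀[0.000104 + 0.000828] = 5.455, so f = 0.03361.
Darcy-Weisbach: ΔP = f(L/D)(ρV²/2) = 0.03361·(217/0.517)·(786·0.0328²/2) = 0.03361·419.7·0.4228 = 5.965 Pa.
Head loss h_f = ΔP/(ρg) = 5.965/(786·9.81) = 7.74×10^-4 m.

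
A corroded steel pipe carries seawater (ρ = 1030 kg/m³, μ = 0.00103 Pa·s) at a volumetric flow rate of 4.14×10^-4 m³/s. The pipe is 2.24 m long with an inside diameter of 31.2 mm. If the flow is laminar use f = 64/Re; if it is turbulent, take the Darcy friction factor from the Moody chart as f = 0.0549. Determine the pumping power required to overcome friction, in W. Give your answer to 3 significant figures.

P ≈ 0.246 W

Cross-sectional area A = πD²/4 = π(0.0312)²/4 = 0.0007645 m²; mean velocity V = Q/A = 0.000414/0.0007645 = 0.5415 m/s.
Reynolds number Re = ρVD/μ = 1030 · 0.5415 · 0.0312 / 0.00103 = 1.689e+04.
Re > 4000 → turbulent; use the Moody-chart value f = 0.0549.
Darcy-Weisbach: ΔP = f(L/D)(ρV²/2) = 0.0549·(2.24/0.0312)·(1030·0.5415²/2) = 0.0549·71.79·151 = 595.2 Pa.
Pumping power P = QΔP = 0.000414·595.2 = 0.2464 W = 0.246 W.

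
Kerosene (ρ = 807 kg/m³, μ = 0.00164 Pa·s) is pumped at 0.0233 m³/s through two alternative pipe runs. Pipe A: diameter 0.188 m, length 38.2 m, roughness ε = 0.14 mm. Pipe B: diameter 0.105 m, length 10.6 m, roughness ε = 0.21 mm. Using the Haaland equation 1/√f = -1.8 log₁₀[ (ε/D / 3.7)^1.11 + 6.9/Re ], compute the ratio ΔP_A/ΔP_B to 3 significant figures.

ΔP_A/ΔP_B ≈ 0.173

Pipe A: V = Q/A = 0.0233/0.02776 = 0.8394 m/s; Re = 7.765e+04; ε/D = 0.000745; Haaland → f = 0.02166; ΔP_A = f(L/D)(ρV²/2) = 1251 Pa.
Pipe B: V = Q/A = 0.0233/0.008659 = 2.691 m/s; Re = 1.39e+05; ε/D = 0.002; Haaland → f = 0.02458; ΔP_B = f(L/D)(ρV²/2) = 7249 Pa.
ΔP_A/ΔP_B = 1251/7249 = 0.173.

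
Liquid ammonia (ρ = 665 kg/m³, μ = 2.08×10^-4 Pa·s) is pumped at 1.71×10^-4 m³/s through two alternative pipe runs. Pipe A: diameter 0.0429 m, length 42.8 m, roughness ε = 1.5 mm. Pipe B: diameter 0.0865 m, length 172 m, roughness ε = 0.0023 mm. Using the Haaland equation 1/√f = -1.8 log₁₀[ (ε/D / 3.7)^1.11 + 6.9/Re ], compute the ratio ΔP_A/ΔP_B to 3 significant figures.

Pipe A: V = Q/A = 0.000171/0.001445 = 0.1183 m/s; Re = 1.623e+04; ε/D = 0.035; Haaland → f = 0.06286; ΔP_A = f(L/D)(ρV²/2) = 291.8 Pa.
Pipe B: V = Q/A = 0.000171/0.005877 = 0.0291 m/s; Re = 8047; ε/D = 2.66e-05; Haaland → f = 0.03284; ΔP_B = f(L/D)(ρV²/2) = 18.38 Pa.
ΔP_A/ΔP_B = 291.8/18.38 = 15.9.

ΔP_A/ΔP_B ≈ 15.9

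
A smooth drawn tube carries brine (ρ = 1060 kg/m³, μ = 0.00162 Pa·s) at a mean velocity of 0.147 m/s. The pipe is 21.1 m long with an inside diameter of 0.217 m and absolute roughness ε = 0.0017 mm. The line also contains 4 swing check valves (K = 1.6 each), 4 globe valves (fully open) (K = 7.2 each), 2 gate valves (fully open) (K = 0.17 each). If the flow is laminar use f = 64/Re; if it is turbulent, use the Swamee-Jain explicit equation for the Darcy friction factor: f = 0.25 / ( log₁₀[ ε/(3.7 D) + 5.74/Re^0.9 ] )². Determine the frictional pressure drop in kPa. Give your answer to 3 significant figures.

ΔP ≈ 0.435 kPa

Reynolds number Re = ρVD/μ = 1060 · 0.147 · 0.217 / 0.00162 = 2.087e+04.
Re > 4000 → turbulent. Relative roughness ε/D = 1.7e-06/0.217 = 7.83e-06. Swamee-Jain: f = 0.25/(log₁₀[7.83e-06/3.7 + 5.74/2.087e+04^0.9])² = 0.25/(log₁₀[2.12e-06 + 0.000744])² = 0.25/(-3.127)² = 0.02556.
Total minor-loss coefficient ΣK = 4·1.6 + 4·7.2 + 2·0.17 = 35.5.
ΔP = [f·L/D + ΣK]·(ρV²/2) = [0.02556·21.1/0.217 + 35.5]·(1060·0.147²/2) = [2.485 + 35.5]·11.45 = 435.5 Pa.
ΔP = 435.5 Pa = 0.435 kPa.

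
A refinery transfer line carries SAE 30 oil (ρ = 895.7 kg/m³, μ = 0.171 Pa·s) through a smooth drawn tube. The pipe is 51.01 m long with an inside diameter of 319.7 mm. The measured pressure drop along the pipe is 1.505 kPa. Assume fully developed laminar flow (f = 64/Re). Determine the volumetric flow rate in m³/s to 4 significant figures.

For laminar flow, f = 64/Re with Re = ρVD/μ, so Darcy-Weisbach reduces to ΔP = 32μLV/D². Solving for V: V = ΔP·D²/(32μL) = 1505·(0.3197)²/(32·0.171·51.01) = 0.5511 m/s.
Check: Re = ρVD/μ = 895.7·0.5511·0.3197/0.171 = 922.8 < 2300, so the laminar assumption holds.
Q = V·A = 0.5511·(π/4·0.3197²) = 0.04424 m³/s = 0.04424 m³/s.

Q ≈ 0.04424 m³/s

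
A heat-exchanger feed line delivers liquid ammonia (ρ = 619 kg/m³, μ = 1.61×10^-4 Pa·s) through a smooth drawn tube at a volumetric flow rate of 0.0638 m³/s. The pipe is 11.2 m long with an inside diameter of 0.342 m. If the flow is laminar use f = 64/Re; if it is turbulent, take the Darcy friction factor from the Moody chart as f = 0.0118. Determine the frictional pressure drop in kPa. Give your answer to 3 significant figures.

ΔP ≈ 0.0577 kPa

Cross-sectional area A = πD²/4 = π(0.342)²/4 = 0.09186 m²; mean velocity V = Q/A = 0.0638/0.09186 = 0.6945 m/s.
Reynolds number Re = ρVD/μ = 619 · 0.6945 · 0.342 / 0.000161 = 9.132e+05.
Re > 4000 → turbulent; use the Moody-chart value f = 0.0118.
Darcy-Weisbach: ΔP = f(L/D)(ρV²/2) = 0.0118·(11.2/0.342)·(619·0.6945²/2) = 0.0118·32.75·149.3 = 57.69 Pa.
ΔP = 57.69 Pa = 0.0577 kPa.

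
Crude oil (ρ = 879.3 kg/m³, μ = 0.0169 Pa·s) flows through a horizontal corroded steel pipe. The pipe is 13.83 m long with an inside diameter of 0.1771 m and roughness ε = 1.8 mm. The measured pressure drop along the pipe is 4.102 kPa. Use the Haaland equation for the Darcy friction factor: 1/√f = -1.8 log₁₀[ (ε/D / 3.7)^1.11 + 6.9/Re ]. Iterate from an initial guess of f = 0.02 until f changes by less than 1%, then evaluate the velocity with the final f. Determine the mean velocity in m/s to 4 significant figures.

Rearranging Darcy-Weisbach: V = √(2·ΔP·D/(f·L·ρ)). With ε/D = 0.0018/0.1771 = 0.0102, iterate starting from f = 0.02:
  f = 0.02 → V = √(2·4102·0.1771/(0.02·13.83·879.3)) = 2.444 m/s; Re = ρVD/μ = 2.252e+04; f → 0.04055
  f = 0.04055 → V = 1.717 m/s; Re = 1.582e+04; f → 0.04148
  f = 0.04148 → V = 1.697 m/s; Re = 1.564e+04; f → 0.04152
Converged (Δf/f < 1%). With the final f = 0.04152: V = √(2·4102·0.1771/(0.04152·13.83·879.3)) = 1.696 m/s.

V ≈ 1.696 m/s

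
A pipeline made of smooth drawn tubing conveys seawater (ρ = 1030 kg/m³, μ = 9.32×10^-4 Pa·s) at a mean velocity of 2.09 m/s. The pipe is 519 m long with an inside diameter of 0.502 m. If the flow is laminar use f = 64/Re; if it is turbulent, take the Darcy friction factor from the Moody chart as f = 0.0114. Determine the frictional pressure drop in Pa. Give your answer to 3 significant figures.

Reynolds number Re = ρVD/μ = 1030 · 2.09 · 0.502 / 0.000932 = 1.16e+06.
Re > 4000 → turbulent; use the Moody-chart value f = 0.0114.
Darcy-Weisbach: ΔP = f(L/D)(ρV²/2) = 0.0114·(519/0.502)·(1030·2.09²/2) = 0.0114·1034·2250 = 2.651e+04 Pa.

ΔP ≈ 26500 Pa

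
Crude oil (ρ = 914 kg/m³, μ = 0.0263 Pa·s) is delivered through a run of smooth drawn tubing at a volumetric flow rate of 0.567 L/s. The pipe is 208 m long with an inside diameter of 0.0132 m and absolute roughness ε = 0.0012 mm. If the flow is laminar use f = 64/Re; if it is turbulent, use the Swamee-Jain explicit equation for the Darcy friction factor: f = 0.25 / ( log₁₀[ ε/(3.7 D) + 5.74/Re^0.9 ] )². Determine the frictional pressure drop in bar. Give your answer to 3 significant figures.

ΔP ≈ 41.6 bar

Q = 0.567 L/s = 0.567/1000 = 0.000567 m³/s.
Cross-sectional area A = πD²/4 = π(0.0132)²/4 = 0.0001368 m²; mean velocity V = Q/A = 0.000567/0.0001368 = 4.143 m/s.
Reynolds number Re = ρVD/μ = 914 · 4.143 · 0.0132 / 0.0263 = 1901.
Re < 2300 → laminar flow, so f = 64/Re = 64/1901 = 0.03367 (the turbulent correlation is not needed).
Darcy-Weisbach: ΔP = f(L/D)(ρV²/2) = 0.03367·(208/0.0132)·(914·4.143²/2) = 0.03367·1.576e+04·7845 = 4.163e+06 Pa.
ΔP = 4.163e+06 Pa = 41.6 bar.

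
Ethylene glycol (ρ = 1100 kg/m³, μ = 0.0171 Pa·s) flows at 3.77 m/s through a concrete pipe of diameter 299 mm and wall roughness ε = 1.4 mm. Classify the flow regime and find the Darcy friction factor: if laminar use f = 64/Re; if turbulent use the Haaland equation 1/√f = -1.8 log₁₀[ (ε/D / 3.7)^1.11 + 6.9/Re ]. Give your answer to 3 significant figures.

f ≈ 0.0310

Re = ρVD/μ = 1100·3.77·0.299/0.0171 = 7.251e+04.
Re > 4000 → turbulent. ε/D = 0.0014/0.299 = 0.00468; Haaland: 1/√f = -1.8 log₁₀[0.000607 + 9.52e-05] = 5.676, so f = 0.03104.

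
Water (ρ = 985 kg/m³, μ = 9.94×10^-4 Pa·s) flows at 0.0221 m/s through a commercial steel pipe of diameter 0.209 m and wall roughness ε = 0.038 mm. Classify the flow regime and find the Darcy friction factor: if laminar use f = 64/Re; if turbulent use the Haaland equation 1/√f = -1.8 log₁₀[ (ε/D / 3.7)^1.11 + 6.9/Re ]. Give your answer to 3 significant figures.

f ≈ 0.0389

Re = ρVD/μ = 985·0.0221·0.209/0.000994 = 4577.
Re > 4000 → turbulent. ε/D = 3.8e-05/0.209 = 0.000182; Haaland: 1/√f = -1.8 log₁₀[1.65e-05 + 0.00151] = 5.071, so f = 0.03889.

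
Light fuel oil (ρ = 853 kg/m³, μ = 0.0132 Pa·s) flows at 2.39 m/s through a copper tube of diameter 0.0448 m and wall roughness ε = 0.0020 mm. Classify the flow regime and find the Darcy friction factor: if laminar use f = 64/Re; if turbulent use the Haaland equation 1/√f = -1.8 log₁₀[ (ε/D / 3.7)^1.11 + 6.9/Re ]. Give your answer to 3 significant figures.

Re = ρVD/μ = 853·2.39·0.0448/0.0132 = 6919.
Re > 4000 → turbulent. ε/D = 2e-06/0.0448 = 4.46e-05; Haaland: 1/√f = -1.8 log₁₀[3.47e-06 + 0.000997] = 5.399, so f = 0.0343.

f ≈ 0.0343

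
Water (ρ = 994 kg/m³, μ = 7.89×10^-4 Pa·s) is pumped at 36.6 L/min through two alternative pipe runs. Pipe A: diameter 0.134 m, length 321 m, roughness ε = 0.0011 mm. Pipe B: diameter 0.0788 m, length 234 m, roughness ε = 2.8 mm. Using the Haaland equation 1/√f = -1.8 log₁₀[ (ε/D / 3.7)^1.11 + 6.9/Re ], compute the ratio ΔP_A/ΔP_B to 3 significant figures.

ΔP_A/ΔP_B ≈ 0.0510

Pipe A: V = Q/A = 0.00061/0.0141 = 0.04325 m/s; Re = 7302; ε/D = 8.21e-06; Haaland → f = 0.03374; ΔP_A = f(L/D)(ρV²/2) = 75.16 Pa.
Pipe B: V = Q/A = 0.00061/0.004877 = 0.1251 m/s; Re = 1.242e+04; ε/D = 0.0355; Haaland → f = 0.0638; ΔP_B = f(L/D)(ρV²/2) = 1473 Pa.
ΔP_A/ΔP_B = 75.16/1473 = 0.0510.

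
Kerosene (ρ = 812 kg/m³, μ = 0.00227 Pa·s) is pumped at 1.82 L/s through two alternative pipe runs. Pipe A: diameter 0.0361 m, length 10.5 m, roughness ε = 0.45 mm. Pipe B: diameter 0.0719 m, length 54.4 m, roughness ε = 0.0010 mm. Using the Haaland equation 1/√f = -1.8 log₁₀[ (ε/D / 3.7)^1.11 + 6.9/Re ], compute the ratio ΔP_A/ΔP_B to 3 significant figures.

Pipe A: V = Q/A = 0.00182/0.001024 = 1.778 m/s; Re = 2.296e+04; ε/D = 0.0125; Haaland → f = 0.04305; ΔP_A = f(L/D)(ρV²/2) = 1.608e+04 Pa.
Pipe B: V = Q/A = 0.00182/0.00406 = 0.4483 m/s; Re = 1.153e+04; ε/D = 1.39e-05; Haaland → f = 0.02973; ΔP_B = f(L/D)(ρV²/2) = 1835 Pa.
ΔP_A/ΔP_B = 1.608e+04/1835 = 8.76.

ΔP_A/ΔP_B ≈ 8.76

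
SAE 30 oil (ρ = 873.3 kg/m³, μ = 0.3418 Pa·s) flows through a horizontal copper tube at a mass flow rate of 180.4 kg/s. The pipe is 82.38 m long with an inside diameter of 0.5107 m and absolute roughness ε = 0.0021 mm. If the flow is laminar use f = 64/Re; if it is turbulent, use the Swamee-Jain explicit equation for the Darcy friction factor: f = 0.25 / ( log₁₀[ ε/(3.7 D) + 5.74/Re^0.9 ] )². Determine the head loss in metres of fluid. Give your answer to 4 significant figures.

A = πD²/4 = π(0.5107)²/4 = 0.2048 m²; mean velocity V = ṁ/(ρA) = 180.4/(873.3 · 0.2048) = 1.008 m/s.
Reynolds number Re = ρVD/μ = 873.3 · 1.008 · 0.5107 / 0.342 = 1316.
Re < 2300 → laminar flow, so f = 64/Re = 64/1316 = 0.04864 (the turbulent correlation is not needed).
Darcy-Weisbach: ΔP = f(L/D)(ρV²/2) = 0.04864·(82.38/0.5107)·(873.3·1.008²/2) = 0.04864·161.3·444.1 = 3484 Pa.
Head loss h_f = ΔP/(ρg) = 3484/(873.3·9.81) = 0.4067 m.

h_f ≈ 0.4067 m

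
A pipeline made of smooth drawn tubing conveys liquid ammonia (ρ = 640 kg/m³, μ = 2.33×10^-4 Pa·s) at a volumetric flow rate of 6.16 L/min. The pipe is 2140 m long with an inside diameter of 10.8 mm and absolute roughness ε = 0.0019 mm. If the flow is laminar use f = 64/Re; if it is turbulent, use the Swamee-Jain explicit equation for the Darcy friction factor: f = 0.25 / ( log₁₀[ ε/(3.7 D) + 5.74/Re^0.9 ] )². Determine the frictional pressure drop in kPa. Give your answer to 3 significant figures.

ΔP ≈ 1860 kPa

Q = 6.16 L/min = 6.16/60000 = 0.0001027 m³/s.
Cross-sectional area A = πD²/4 = π(0.0108)²/4 = 9.161e-05 m²; mean velocity V = Q/A = 0.0001027/9.161e-05 = 1.121 m/s.
Reynolds number Re = ρVD/μ = 640 · 1.121 · 0.0108 / 0.000233 = 3.325e+04.
Re > 4000 → turbulent. Relative roughness ε/D = 1.9e-06/0.0108 = 0.000176. Swamee-Jain: f = 0.25/(log₁₀[0.000176/3.7 + 5.74/3.325e+04^0.9])² = 0.25/(log₁₀[4.75e-05 + 0.000489])² = 0.25/(-3.27)² = 0.02337.
Darcy-Weisbach: ΔP = f(L/D)(ρV²/2) = 0.02337·(2140/0.0108)·(640·1.121²/2) = 0.02337·1.981e+05·401.9 = 1.862e+06 Pa.
ΔP = 1.862e+06 Pa = 1860 kPa.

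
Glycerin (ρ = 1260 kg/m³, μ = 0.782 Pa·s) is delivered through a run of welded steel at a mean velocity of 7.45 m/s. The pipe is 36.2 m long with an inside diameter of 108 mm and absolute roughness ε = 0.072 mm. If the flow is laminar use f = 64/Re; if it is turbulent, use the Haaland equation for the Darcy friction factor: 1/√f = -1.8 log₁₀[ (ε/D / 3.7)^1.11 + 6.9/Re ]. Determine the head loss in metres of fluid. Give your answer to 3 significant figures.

Reynolds number Re = ρVD/μ = 1260 · 7.45 · 0.108 / 0.782 = 1296.
Re < 2300 → laminar flow, so f = 64/Re = 64/1296 = 0.04937 (the turbulent correlation is not needed).
Darcy-Weisbach: ΔP = f(L/D)(ρV²/2) = 0.04937·(36.2/0.108)·(1260·7.45²/2) = 0.04937·335.2·3.497e+04 = 5.786e+05 Pa.
Head loss h_f = ΔP/(ρg) = 5.786e+05/(1260·9.81) = 46.8 m.

h_f ≈ 46.8 m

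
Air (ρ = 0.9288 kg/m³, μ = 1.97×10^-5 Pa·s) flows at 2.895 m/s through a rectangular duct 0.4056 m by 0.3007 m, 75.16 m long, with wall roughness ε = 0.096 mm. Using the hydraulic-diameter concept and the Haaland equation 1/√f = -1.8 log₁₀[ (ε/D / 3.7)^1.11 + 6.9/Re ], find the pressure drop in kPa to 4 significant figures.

Hydraulic diameter D_h = 4A/P = 4·(0.4056·0.3007)/(2·(0.4056+0.3007)) = 0.4879/1.413 = 0.3454 m.
Re = ρVD_h/μ = 0.9288·2.895·0.3454/1.97e-05 = 4.714e+04.
ε/D_h = 9.6e-05/0.3454 = 0.000278; Haaland gives 1/√f = -1.8 log₁₀[2.64e-05+0.000146] = 6.772, so f = 0.0218.
ΔP = f(L/D_h)(ρV²/2) = 0.0218·75.16/0.3454·3.892 = 18.47 Pa.
ΔP = 0.01847 kPa.

ΔP ≈ 0.01847 kPa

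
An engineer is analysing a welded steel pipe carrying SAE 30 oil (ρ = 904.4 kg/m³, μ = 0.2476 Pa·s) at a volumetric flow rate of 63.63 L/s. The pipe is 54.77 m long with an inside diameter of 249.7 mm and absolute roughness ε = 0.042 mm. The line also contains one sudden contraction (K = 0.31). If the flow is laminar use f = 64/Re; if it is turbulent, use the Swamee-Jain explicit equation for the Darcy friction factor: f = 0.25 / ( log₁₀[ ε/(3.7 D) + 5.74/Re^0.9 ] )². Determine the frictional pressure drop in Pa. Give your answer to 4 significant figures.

Q = 63.63 L/s = 63.63/1000 = 0.06363 m³/s.
Cross-sectional area A = πD²/4 = π(0.2497)²/4 = 0.04897 m²; mean velocity V = Q/A = 0.06363/0.04897 = 1.299 m/s.
Reynolds number Re = ρVD/μ = 904.4 · 1.299 · 0.2497 / 0.248 = 1185.
Re < 2300 → laminar flow, so f = 64/Re = 64/1185 = 0.054 (the turbulent correlation is not needed).
Total minor-loss coefficient ΣK = 1·0.31 = 0.31.
ΔP = [f·L/D + ΣK]·(ρV²/2) = [0.054·54.77/0.2497 + 0.31]·(904.4·1.299²/2) = [11.85 + 0.31]·763.5 = 9280 Pa.

ΔP ≈ 9280 Pa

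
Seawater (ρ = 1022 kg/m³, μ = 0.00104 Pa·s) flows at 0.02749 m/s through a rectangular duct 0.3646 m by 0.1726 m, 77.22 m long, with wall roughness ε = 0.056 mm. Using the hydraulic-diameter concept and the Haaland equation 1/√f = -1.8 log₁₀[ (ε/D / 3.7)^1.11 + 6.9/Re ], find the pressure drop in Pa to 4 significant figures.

Hydraulic diameter D_h = 4A/P = 4·(0.3646·0.1726)/(2·(0.3646+0.1726)) = 0.2517/1.074 = 0.2343 m.
Re = ρVD_h/μ = 1022·0.02749·0.2343/0.00104 = 6329.
ε/D_h = 5.6e-05/0.2343 = 0.000239; Haaland gives 1/√f = -1.8 log₁₀[2.24e-05+0.00109] = 5.317, so f = 0.03538.
ΔP = f(L/D_h)(ρV²/2) = 0.03538·77.22/0.2343·0.3862 = 4.503 Pa.

ΔP ≈ 4.503 Pa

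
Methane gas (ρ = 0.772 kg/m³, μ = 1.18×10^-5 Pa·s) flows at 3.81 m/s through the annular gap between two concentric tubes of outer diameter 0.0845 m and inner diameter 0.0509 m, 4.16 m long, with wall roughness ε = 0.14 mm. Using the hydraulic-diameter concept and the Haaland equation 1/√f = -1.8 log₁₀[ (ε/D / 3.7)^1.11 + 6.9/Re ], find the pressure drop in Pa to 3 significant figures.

Hydraulic diameter D_h = 4A/P = D_o - D_i = 0.0845 - 0.0509 = 0.0336 m.
Re = ρVD_h/μ = 0.772·3.81·0.0336/1.18e-05 = 8375.
ε/D_h = 0.00014/0.0336 = 0.00417; Haaland gives 1/√f = -1.8 log₁₀[0.000534+0.000824] = 5.161, so f = 0.03754.
ΔP = f(L/D_h)(ρV²/2) = 0.03754·4.16/0.0336·5.603 = 26.04 Pa.

ΔP ≈ 26.0 Pa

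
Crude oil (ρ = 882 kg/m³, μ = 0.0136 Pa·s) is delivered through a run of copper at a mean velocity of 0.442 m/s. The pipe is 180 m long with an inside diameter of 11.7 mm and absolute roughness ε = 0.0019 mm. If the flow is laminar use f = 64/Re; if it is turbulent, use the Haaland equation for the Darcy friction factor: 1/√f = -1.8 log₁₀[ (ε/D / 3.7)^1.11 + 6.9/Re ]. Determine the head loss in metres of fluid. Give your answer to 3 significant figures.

Reynolds number Re = ρVD/μ = 882 · 0.442 · 0.0117 / 0.0136 = 335.4.
Re < 2300 → laminar flow, so f = 64/Re = 64/335.4 = 0.1908 (the turbulent correlation is not needed).
Darcy-Weisbach: ΔP = f(L/D)(ρV²/2) = 0.1908·(180/0.0117)·(882·0.442²/2) = 0.1908·1.538e+04·86.16 = 2.529e+05 Pa.
Head loss h_f = ΔP/(ρg) = 2.529e+05/(882·9.81) = 29.2 m.

h_f ≈ 29.2 m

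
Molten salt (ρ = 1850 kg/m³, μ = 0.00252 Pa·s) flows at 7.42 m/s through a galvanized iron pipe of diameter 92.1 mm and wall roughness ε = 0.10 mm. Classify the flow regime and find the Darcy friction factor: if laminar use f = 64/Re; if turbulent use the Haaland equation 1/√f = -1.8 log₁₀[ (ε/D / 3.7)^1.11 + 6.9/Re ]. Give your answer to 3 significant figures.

f ≈ 0.0206

Re = ρVD/μ = 1850·7.42·0.0921/0.00252 = 5.017e+05.
Re > 4000 → turbulent. ε/D = 0.0001/0.0921 = 0.00109; Haaland: 1/√f = -1.8 log₁₀[0.00012 + 1.38e-05] = 6.973, so f = 0.02057.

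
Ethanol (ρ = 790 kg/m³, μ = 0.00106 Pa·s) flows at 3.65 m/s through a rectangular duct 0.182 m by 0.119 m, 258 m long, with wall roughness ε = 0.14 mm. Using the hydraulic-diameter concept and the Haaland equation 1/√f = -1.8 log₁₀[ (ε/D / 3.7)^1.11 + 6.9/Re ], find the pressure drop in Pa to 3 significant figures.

Hydraulic diameter D_h = 4A/P = 4·(0.182·0.119)/(2·(0.182+0.119)) = 0.08663/0.602 = 0.1439 m.
Re = ρVD_h/μ = 790·3.65·0.1439/0.00106 = 3.915e+05.
ε/D_h = 0.00014/0.1439 = 0.000973; Haaland gives 1/√f = -1.8 log₁₀[0.000106+1.76e-05] = 7.033, so f = 0.02022.
ΔP = f(L/D_h)(ρV²/2) = 0.02022·258/0.1439·5262 = 1.907e+05 Pa.

ΔP ≈ 191000 Pa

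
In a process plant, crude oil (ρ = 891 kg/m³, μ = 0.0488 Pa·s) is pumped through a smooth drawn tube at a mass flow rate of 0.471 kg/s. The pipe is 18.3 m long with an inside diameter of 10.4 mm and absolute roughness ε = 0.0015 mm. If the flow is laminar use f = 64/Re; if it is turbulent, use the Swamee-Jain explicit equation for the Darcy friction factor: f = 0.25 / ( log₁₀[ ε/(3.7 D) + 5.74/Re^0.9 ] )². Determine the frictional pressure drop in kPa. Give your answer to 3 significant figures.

ΔP ≈ 1640 kPa

A = πD²/4 = π(0.0104)²/4 = 8.495e-05 m²; mean velocity V = ṁ/(ρA) = 0.471/(891 · 8.495e-05) = 6.223 m/s.
Reynolds number Re = ρVD/μ = 891 · 6.223 · 0.0104 / 0.0488 = 1182.
Re < 2300 → laminar flow, so f = 64/Re = 64/1182 = 0.05416 (the turbulent correlation is not needed).
Darcy-Weisbach: ΔP = f(L/D)(ρV²/2) = 0.05416·(18.3/0.0104)·(891·6.223²/2) = 0.05416·1760·1.725e+04 = 1.644e+06 Pa.
ΔP = 1.644e+06 Pa = 1640 kPa.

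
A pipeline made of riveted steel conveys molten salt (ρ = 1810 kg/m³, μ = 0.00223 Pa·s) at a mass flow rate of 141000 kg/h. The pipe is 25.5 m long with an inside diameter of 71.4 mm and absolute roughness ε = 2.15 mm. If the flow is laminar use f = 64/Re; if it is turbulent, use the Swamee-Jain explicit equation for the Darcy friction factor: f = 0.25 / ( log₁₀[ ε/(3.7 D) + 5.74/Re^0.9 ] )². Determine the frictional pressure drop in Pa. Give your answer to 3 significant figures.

ΔP ≈ 542000 Pa

ṁ = 141000 kg/h = 141000/3600 = 39.17 kg/s.
A = πD²/4 = π(0.0714)²/4 = 0.004004 m²; mean velocity V = ṁ/(ρA) = 39.17/(1810 · 0.004004) = 5.404 m/s.
Reynolds number Re = ρVD/μ = 1810 · 5.404 · 0.0714 / 0.00223 = 3.132e+05.
Re > 4000 → turbulent. Relative roughness ε/D = 0.00215/0.0714 = 0.0301. Swamee-Jain: f = 0.25/(log₁₀[0.0301/3.7 + 5.74/3.132e+05^0.9])² = 0.25/(log₁₀[0.00814 + 6.5e-05])² = 0.25/(-2.086)² = 0.05745.
Darcy-Weisbach: ΔP = f(L/D)(ρV²/2) = 0.05745·(25.5/0.0714)·(1810·5.404²/2) = 0.05745·357.1·2.643e+04 = 5.424e+05 Pa.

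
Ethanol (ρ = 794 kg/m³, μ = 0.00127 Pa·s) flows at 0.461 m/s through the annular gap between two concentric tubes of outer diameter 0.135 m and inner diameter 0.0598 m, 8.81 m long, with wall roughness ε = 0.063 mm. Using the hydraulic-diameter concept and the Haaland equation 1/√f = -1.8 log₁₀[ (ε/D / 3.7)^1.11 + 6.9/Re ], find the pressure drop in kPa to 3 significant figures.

Hydraulic diameter D_h = 4A/P = D_o - D_i = 0.135 - 0.0598 = 0.0752 m.
Re = ρVD_h/μ = 794·0.461·0.0752/0.00127 = 2.167e+04.
ε/D_h = 6.3e-05/0.0752 = 0.000838; Haaland gives 1/√f = -1.8 log₁₀[8.99e-05+0.000318] = 6.1, so f = 0.02687.
ΔP = f(L/D_h)(ρV²/2) = 0.02687·8.81/0.0752·84.37 = 265.6 Pa.
ΔP = 0.266 kPa.

ΔP ≈ 0.266 kPa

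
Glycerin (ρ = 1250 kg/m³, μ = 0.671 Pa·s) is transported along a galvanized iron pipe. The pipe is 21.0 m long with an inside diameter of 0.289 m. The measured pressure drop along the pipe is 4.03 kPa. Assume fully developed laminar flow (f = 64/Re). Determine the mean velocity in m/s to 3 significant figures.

For laminar flow, f = 64/Re with Re = ρVD/μ, so Darcy-Weisbach reduces to ΔP = 32μLV/D². Solving for V: V = ΔP·D²/(32μL) = 4030·(0.289)²/(32·0.671·21) = 0.7465 m/s.
Check: Re = ρVD/μ = 1250·0.7465·0.289/0.671 = 401.9 < 2300, so the laminar assumption holds.

V ≈ 0.746 m/s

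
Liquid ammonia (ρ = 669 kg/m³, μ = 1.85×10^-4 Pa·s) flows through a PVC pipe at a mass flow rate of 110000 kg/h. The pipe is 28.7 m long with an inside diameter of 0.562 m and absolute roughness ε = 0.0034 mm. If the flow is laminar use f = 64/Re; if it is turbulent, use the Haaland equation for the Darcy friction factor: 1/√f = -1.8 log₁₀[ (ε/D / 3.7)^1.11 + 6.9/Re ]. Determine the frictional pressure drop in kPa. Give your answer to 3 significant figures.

ΔP ≈ 0.00800 kPa

ṁ = 110000 kg/h = 110000/3600 = 30.56 kg/s.
A = πD²/4 = π(0.562)²/4 = 0.2481 m²; mean velocity V = ṁ/(ρA) = 30.56/(669 · 0.2481) = 0.1841 m/s.
Reynolds number Re = ρVD/μ = 669 · 0.1841 · 0.562 / 0.000185 = 3.742e+05.
Re > 4000 → turbulent. Relative roughness ε/D = 3.4e-06/0.562 = 6.05e-06. Haaland: 1/√f = -1.8 log₁₀[(6.05e-06/3.7)^1.11 + 6.9/3.742e+05] = -1.8 log₁₀[3.78e-07 + 1.84e-05] = 8.506, so f = 0.01382.
Darcy-Weisbach: ΔP = f(L/D)(ρV²/2) = 0.01382·(28.7/0.562)·(669·0.1841²/2) = 0.01382·51.07·11.34 = 8.004 Pa.
ΔP = 8.004 Pa = 0.00800 kPa.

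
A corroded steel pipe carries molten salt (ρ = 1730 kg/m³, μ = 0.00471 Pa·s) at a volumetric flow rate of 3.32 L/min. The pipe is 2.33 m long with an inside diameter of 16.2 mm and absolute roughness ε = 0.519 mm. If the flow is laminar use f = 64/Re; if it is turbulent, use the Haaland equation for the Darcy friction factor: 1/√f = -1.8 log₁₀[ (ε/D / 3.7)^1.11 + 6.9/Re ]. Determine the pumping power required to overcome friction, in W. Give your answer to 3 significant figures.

P ≈ 0.0199 W

Q = 3.32 L/min = 3.32/60000 = 5.533e-05 m³/s.
Cross-sectional area A = πD²/4 = π(0.0162)²/4 = 0.0002061 m²; mean velocity V = Q/A = 5.533e-05/0.0002061 = 0.2685 m/s.
Reynolds number Re = ρVD/μ = 1730 · 0.2685 · 0.0162 / 0.00471 = 1597.
Re < 2300 → laminar flow, so f = 64/Re = 64/1597 = 0.04007 (the turbulent correlation is not needed).
Darcy-Weisbach: ΔP = f(L/D)(ρV²/2) = 0.04007·(2.33/0.0162)·(1730·0.2685²/2) = 0.04007·143.8·62.34 = 359.2 Pa.
Pumping power P = QΔP = 5.533e-05·359.2 = 0.01988 W = 0.0199 W.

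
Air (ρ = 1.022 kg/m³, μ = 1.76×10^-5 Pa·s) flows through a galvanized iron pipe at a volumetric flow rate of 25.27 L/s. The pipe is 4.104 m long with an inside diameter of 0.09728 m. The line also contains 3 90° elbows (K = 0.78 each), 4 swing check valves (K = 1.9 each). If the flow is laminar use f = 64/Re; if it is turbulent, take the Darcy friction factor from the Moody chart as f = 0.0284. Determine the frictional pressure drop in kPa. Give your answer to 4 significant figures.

Q = 25.27 L/s = 25.27/1000 = 0.02527 m³/s.
Cross-sectional area A = πD²/4 = π(0.09728)²/4 = 0.007433 m²; mean velocity V = Q/A = 0.02527/0.007433 = 3.4 m/s.
Reynolds number Re = ρVD/μ = 1.022 · 3.4 · 0.09728 / 1.76e-05 = 1.921e+04.
Re > 4000 → turbulent; use the Moody-chart value f = 0.0284.
Total minor-loss coefficient ΣK = 3·0.78 + 4·1.9 = 9.94.
ΔP = [f·L/D + ΣK]·(ρV²/2) = [0.0284·4.104/0.09728 + 9.94]·(1.022·3.4²/2) = [1.198 + 9.94]·5.907 = 65.79 Pa.
ΔP = 65.79 Pa = 0.06579 kPa.

ΔP ≈ 0.06579 kPa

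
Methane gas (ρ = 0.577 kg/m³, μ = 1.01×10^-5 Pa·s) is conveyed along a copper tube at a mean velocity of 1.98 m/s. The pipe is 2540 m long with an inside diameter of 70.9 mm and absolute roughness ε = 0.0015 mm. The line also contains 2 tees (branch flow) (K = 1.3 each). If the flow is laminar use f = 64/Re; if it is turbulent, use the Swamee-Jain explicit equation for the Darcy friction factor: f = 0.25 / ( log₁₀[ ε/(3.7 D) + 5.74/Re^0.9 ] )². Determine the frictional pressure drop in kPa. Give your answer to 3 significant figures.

Reynolds number Re = ρVD/μ = 0.577 · 1.98 · 0.0709 / 1.01e-05 = 8020.
Re > 4000 → turbulent. Relative roughness ε/D = 1.5e-06/0.0709 = 2.12e-05. Swamee-Jain: f = 0.25/(log₁₀[2.12e-05/3.7 + 5.74/8020^0.9])² = 0.25/(log₁₀[5.72e-06 + 0.00176])² = 0.25/(-2.753)² = 0.03298.
Total minor-loss coefficient ΣK = 2·1.3 = 2.6.
ΔP = [f·L/D + ΣK]·(ρV²/2) = [0.03298·2540/0.0709 + 2.6]·(0.577·1.98²/2) = [1181 + 2.6]·1.131 = 1339 Pa.
ΔP = 1339 Pa = 1.34 kPa.

ΔP ≈ 1.34 kPa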